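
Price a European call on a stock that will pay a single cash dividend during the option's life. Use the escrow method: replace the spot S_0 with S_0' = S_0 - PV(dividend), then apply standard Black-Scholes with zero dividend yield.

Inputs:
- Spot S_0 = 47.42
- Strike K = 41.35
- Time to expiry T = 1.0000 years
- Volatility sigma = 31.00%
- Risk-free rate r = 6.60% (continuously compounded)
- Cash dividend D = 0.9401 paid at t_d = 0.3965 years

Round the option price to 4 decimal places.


PV(D) = D * exp(-r * t_d) = 0.9401 * 0.97417044 = 0.91581763
S_0' = S_0 - PV(D) = 47.4200 - 0.91581763 = 46.50418237
d1 = (ln(S_0'/K) + (r + sigma^2/2)*T) / (sigma*sqrt(T)) = 0.74683816
d2 = d1 - sigma*sqrt(T) = 0.43683816
exp(-rT) = 0.93613086
N(d1) = 0.77241937; N(d2) = 0.66888564
C = S_0' * N(d1) - K * exp(-rT) * N(d2) = 46.50418237 * 0.77241937 - 41.3500 * 0.93613086 * 0.66888564 = 10.0288

Answer: Price = 10.0288


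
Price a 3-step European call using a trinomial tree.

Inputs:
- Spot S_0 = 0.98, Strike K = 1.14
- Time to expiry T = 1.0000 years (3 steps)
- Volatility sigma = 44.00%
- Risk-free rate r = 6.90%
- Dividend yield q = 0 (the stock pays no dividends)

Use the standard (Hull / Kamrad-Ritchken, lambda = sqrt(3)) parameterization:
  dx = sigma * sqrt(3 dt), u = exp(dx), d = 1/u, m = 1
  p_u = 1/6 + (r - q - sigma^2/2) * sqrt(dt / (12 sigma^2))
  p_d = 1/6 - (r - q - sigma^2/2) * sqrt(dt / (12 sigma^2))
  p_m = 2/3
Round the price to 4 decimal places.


dt = T/N = 0.333333; dx = sigma*sqrt(3*dt) = 0.440000
u = exp(dx) = 1.552707; d = 1/u = 0.644036
p_u = 0.156136, p_m = 0.666667, p_d = 0.177197
Discount per step: exp(-r*dt) = 0.977262
Stock lattice S(k, j) with j the centered position index:
  k=0: S(0,+0) = 0.9800
  k=1: S(1,-1) = 0.6312; S(1,+0) = 0.9800; S(1,+1) = 1.5217
  k=2: S(2,-2) = 0.4065; S(2,-1) = 0.6312; S(2,+0) = 0.9800; S(2,+1) = 1.5217; S(2,+2) = 2.3627
  k=3: S(3,-3) = 0.2618; S(3,-2) = 0.4065; S(3,-1) = 0.6312; S(3,+0) = 0.9800; S(3,+1) = 1.5217; S(3,+2) = 2.3627; S(3,+3) = 3.6686
Terminal payoffs V(N, j) = max(S_T - K, 0):
  V(3,-3) = 0.000000; V(3,-2) = 0.000000; V(3,-1) = 0.000000; V(3,+0) = 0.000000; V(3,+1) = 0.381653; V(3,+2) = 1.222682; V(3,+3) = 2.528553
Backward induction: V(k, j) = exp(-r*dt) * [p_u * V(k+1, j+1) + p_m * V(k+1, j) + p_d * V(k+1, j-1)]
  V(2,-2) = exp(-r*dt) * [p_u*0.000000 + p_m*0.000000 + p_d*0.000000] = 0.000000
  V(2,-1) = exp(-r*dt) * [p_u*0.000000 + p_m*0.000000 + p_d*0.000000] = 0.000000
  V(2,+0) = exp(-r*dt) * [p_u*0.381653 + p_m*0.000000 + p_d*0.000000] = 0.058235
  V(2,+1) = exp(-r*dt) * [p_u*1.222682 + p_m*0.381653 + p_d*0.000000] = 0.435215
  V(2,+2) = exp(-r*dt) * [p_u*2.528553 + p_m*1.222682 + p_d*0.381653] = 1.248500
  V(1,-1) = exp(-r*dt) * [p_u*0.058235 + p_m*0.000000 + p_d*0.000000] = 0.008886
  V(1,+0) = exp(-r*dt) * [p_u*0.435215 + p_m*0.058235 + p_d*0.000000] = 0.104348
  V(1,+1) = exp(-r*dt) * [p_u*1.248500 + p_m*0.435215 + p_d*0.058235] = 0.484134
  V(0,+0) = exp(-r*dt) * [p_u*0.484134 + p_m*0.104348 + p_d*0.008886] = 0.143395

Answer: Price = V(0,0) = 0.1434


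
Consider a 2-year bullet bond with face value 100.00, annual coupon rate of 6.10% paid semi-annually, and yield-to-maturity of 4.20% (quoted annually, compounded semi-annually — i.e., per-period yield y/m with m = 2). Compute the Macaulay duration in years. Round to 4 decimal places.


Answer: Macaulay duration = 1.9147 years

Derivation:
Coupon per period c = face * coupon_rate / m = 3.050000
Periods per year m = 2; per-period yield y/m = 0.021000
Number of cashflows N = 4
Cashflows (t years, CF_t, discount factor 1/(1+y/m)^(m*t), PV):
  t = 0.5000: CF_t = 3.050000, DF = 0.979432, PV = 2.987267
  t = 1.0000: CF_t = 3.050000, DF = 0.959287, PV = 2.925825
  t = 1.5000: CF_t = 3.050000, DF = 0.939556, PV = 2.865646
  t = 2.0000: CF_t = 103.050000, DF = 0.920231, PV = 94.829842
Price P = sum_t PV_t = 103.608581
Macaulay numerator sum_t t * PV_t:
  t * PV_t at t = 0.5000: 1.493634
  t * PV_t at t = 1.0000: 2.925825
  t * PV_t at t = 1.5000: 4.298470
  t * PV_t at t = 2.0000: 189.659684
Macaulay duration D = (sum_t t * PV_t) / P = 198.377613 / 103.608581 = 1.914683


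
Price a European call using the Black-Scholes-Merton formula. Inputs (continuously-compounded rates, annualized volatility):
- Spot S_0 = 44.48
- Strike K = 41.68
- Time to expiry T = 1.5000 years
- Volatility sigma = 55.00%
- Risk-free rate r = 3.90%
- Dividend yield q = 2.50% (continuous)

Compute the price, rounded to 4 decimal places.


Answer: Price = 12.6840

Derivation:
d1 = (ln(S/K) + (r - q + 0.5*sigma^2) * T) / (sigma * sqrt(T)) = 0.46450231
d2 = d1 - sigma * sqrt(T) = -0.20910737
exp(-rT) = 0.94317824; exp(-qT) = 0.96319442
C = S_0 * exp(-qT) * N(d1) - K * exp(-rT) * N(d2)
N(d1) = 0.67885605; N(d2) = 0.41718221
C = 44.4800 * 0.96319442 * 0.67885605 - 41.6800 * 0.94317824 * 0.41718221 = 12.6840


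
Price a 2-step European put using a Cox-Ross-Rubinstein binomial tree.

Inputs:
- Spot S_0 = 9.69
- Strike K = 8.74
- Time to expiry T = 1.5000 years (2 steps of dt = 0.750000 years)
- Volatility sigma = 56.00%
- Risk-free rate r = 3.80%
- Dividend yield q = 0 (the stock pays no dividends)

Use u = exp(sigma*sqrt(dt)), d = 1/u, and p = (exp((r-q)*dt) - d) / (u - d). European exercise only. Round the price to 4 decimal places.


Answer: Price = V(0,0) = 1.6674

Derivation:
dt = T/N = 0.750000
u = exp(sigma*sqrt(dt)) = 1.624133; d = 1/u = 0.615713
p = (exp((r-q)*dt) - d) / (u - d) = 0.409747
Discount per step: exp(-r*dt) = 0.971902
Stock lattice S(k, i) with i counting down-moves:
  k=0: S(0,0) = 9.6900
  k=1: S(1,0) = 15.7379; S(1,1) = 5.9663
  k=2: S(2,0) = 25.5604; S(2,1) = 9.6900; S(2,2) = 3.6735
Terminal payoffs V(N, i) = max(K - S_T, 0):
  V(2,0) = 0.000000; V(2,1) = 0.000000; V(2,2) = 5.066496
Backward induction: V(k, i) = exp(-r*dt) * [p * V(k+1, i) + (1-p) * V(k+1, i+1)].
  V(1,0) = exp(-r*dt) * [p*0.000000 + (1-p)*0.000000] = 0.000000
  V(1,1) = exp(-r*dt) * [p*0.000000 + (1-p)*5.066496] = 2.906489
  V(0,0) = exp(-r*dt) * [p*0.000000 + (1-p)*2.906489] = 1.667361


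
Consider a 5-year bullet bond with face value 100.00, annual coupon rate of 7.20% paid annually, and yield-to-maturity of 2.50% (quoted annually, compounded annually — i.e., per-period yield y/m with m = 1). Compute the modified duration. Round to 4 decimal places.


Coupon per period c = face * coupon_rate / m = 7.200000
Periods per year m = 1; per-period yield y/m = 0.025000
Number of cashflows N = 5
Cashflows (t years, CF_t, discount factor 1/(1+y/m)^(m*t), PV):
  t = 1.0000: CF_t = 7.200000, DF = 0.975610, PV = 7.024390
  t = 2.0000: CF_t = 7.200000, DF = 0.951814, PV = 6.853064
  t = 3.0000: CF_t = 7.200000, DF = 0.928599, PV = 6.685916
  t = 4.0000: CF_t = 7.200000, DF = 0.905951, PV = 6.522845
  t = 5.0000: CF_t = 107.200000, DF = 0.883854, PV = 94.749180
Price P = sum_t PV_t = 121.835394
First compute Macaulay numerator sum_t t * PV_t:
  t * PV_t at t = 1.0000: 7.024390
  t * PV_t at t = 2.0000: 13.706127
  t * PV_t at t = 3.0000: 20.057747
  t * PV_t at t = 4.0000: 26.091379
  t * PV_t at t = 5.0000: 473.745898
Macaulay duration D = 540.625542 / 121.835394 = 4.437344
Modified duration = D / (1 + y/m) = 4.437344 / (1 + 0.025000) = 4.329116

Answer: Modified duration = 4.3291


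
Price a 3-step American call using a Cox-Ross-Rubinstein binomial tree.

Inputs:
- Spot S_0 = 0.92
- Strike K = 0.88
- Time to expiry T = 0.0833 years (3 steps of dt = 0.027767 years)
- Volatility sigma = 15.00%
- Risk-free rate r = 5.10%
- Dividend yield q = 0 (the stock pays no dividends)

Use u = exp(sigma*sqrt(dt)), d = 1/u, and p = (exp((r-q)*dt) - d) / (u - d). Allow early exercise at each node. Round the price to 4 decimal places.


dt = T/N = 0.027767
u = exp(sigma*sqrt(dt)) = 1.025310; d = 1/u = 0.975315
p = (exp((r-q)*dt) - d) / (u - d) = 0.522096
Discount per step: exp(-r*dt) = 0.998585
Stock lattice S(k, i) with i counting down-moves:
  k=0: S(0,0) = 0.9200
  k=1: S(1,0) = 0.9433; S(1,1) = 0.8973
  k=2: S(2,0) = 0.9672; S(2,1) = 0.9200; S(2,2) = 0.8751
  k=3: S(3,0) = 0.9916; S(3,1) = 0.9433; S(3,2) = 0.8973; S(3,3) = 0.8535
Terminal payoffs V(N, i) = max(S_T - K, 0):
  V(3,0) = 0.111639; V(3,1) = 0.063285; V(3,2) = 0.017290; V(3,3) = 0.000000
Backward induction: V(k, i) = exp(-r*dt) * [p * V(k+1, i) + (1-p) * V(k+1, i+1)]; then take max(V_cont, immediate exercise) for American.
  V(2,0) = exp(-r*dt) * [p*0.111639 + (1-p)*0.063285] = 0.088405; exercise = 0.087160; V(2,0) = max -> 0.088405
  V(2,1) = exp(-r*dt) * [p*0.063285 + (1-p)*0.017290] = 0.041245; exercise = 0.040000; V(2,1) = max -> 0.041245
  V(2,2) = exp(-r*dt) * [p*0.017290 + (1-p)*0.000000] = 0.009014; exercise = 0.000000; V(2,2) = max -> 0.009014
  V(1,0) = exp(-r*dt) * [p*0.088405 + (1-p)*0.041245] = 0.065774; exercise = 0.063285; V(1,0) = max -> 0.065774
  V(1,1) = exp(-r*dt) * [p*0.041245 + (1-p)*0.009014] = 0.025805; exercise = 0.017290; V(1,1) = max -> 0.025805
  V(0,0) = exp(-r*dt) * [p*0.065774 + (1-p)*0.025805] = 0.046607; exercise = 0.040000; V(0,0) = max -> 0.046607

Answer: Price = V(0,0) = 0.0466


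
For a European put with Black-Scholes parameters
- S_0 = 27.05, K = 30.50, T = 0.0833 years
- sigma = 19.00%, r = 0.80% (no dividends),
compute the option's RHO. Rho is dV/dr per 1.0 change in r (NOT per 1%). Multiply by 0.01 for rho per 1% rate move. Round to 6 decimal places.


d1 = -2.1494439544; d2 = -2.2042812592
phi(d1) = 0.0395973457; exp(-qT) = 1.0000000000; exp(-rT) = 0.9993338220
N(-d2) = 0.9862477150
Rho = -K*T*exp(-rT)*N(-d2) = -30.5000 * 0.0833 * 0.9993338220 * 0.9862477150 = -2.504041

Answer: Rho = -2.504041


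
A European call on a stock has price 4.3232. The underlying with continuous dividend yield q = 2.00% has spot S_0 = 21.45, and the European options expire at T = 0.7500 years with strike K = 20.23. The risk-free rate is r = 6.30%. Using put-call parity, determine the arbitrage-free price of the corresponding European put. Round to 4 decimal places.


Answer: Put price = 2.4889

Derivation:
Put-call parity: C - P = S_0 * exp(-qT) - K * exp(-rT).
S_0 * exp(-qT) = 21.4500 * 0.98511194 = 21.13065110
K * exp(-rT) = 20.2300 * 0.95384891 = 19.29636336
P = C - S*exp(-qT) + K*exp(-rT)
P = 4.3232 - 21.13065110 + 19.29636336 = 2.4889


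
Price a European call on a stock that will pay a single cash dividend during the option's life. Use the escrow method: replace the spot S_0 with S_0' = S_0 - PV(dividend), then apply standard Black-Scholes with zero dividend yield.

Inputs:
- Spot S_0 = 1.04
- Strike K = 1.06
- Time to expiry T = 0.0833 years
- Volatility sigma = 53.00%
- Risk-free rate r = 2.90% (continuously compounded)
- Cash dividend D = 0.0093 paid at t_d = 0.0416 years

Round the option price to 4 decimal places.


PV(D) = D * exp(-r * t_d) = 0.0093 * 0.99879433 = 0.00928879
S_0' = S_0 - PV(D) = 1.0400 - 0.00928879 = 1.03071121
d1 = (ln(S_0'/K) + (r + sigma^2/2)*T) / (sigma*sqrt(T)) = -0.09089962
d2 = d1 - sigma*sqrt(T) = -0.24386683
exp(-rT) = 0.99758722
N(d1) = 0.46378618; N(d2) = 0.40366698
C = S_0' * N(d1) - K * exp(-rT) * N(d2) = 1.03071121 * 0.46378618 - 1.0600 * 0.99758722 * 0.40366698 = 0.0512

Answer: Price = 0.0512


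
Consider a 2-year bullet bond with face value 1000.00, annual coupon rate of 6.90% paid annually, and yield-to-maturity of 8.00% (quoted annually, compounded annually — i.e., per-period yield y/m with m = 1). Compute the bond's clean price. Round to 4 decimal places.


Coupon per period c = face * coupon_rate / m = 69.000000
Periods per year m = 1; per-period yield y/m = 0.080000
Number of cashflows N = 2
Cashflows (t years, CF_t, discount factor 1/(1+y/m)^(m*t), PV):
  t = 1.0000: CF_t = 69.000000, DF = 0.925926, PV = 63.888889
  t = 2.0000: CF_t = 1069.000000, DF = 0.857339, PV = 916.495199
Price P = sum_t PV_t = 980.384088

Answer: Price = 980.3841


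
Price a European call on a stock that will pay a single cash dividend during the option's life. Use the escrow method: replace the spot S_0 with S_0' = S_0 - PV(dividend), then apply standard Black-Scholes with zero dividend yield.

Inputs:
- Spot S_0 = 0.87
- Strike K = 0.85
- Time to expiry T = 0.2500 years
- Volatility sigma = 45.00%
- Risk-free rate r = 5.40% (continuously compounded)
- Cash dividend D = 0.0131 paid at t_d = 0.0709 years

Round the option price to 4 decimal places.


Answer: Price = 0.0855

Derivation:
PV(D) = D * exp(-r * t_d) = 0.0131 * 0.99617872 = 0.01304994
S_0' = S_0 - PV(D) = 0.8700 - 0.01304994 = 0.85695006
d1 = (ln(S_0'/K) + (r + sigma^2/2)*T) / (sigma*sqrt(T)) = 0.20869241
d2 = d1 - sigma*sqrt(T) = -0.01630759
exp(-rT) = 0.98659072
N(d1) = 0.58265582; N(d2) = 0.49349450
C = S_0' * N(d1) - K * exp(-rT) * N(d2) = 0.85695006 * 0.58265582 - 0.8500 * 0.98659072 * 0.49349450 = 0.0855


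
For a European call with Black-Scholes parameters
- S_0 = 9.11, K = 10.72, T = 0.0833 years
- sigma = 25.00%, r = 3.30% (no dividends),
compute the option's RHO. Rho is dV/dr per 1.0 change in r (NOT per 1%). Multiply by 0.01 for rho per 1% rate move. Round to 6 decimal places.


Answer: Rho = 0.010790

Derivation:
d1 = -2.1812464911; d2 = -2.2534008396
phi(d1) = 0.0369623053; exp(-qT) = 1.0000000000; exp(-rT) = 0.9972548748
N(d2) = 0.0121169433
Rho = K*T*exp(-rT)*N(d2) = 10.7200 * 0.0833 * 0.9972548748 * 0.0121169433 = 0.010790


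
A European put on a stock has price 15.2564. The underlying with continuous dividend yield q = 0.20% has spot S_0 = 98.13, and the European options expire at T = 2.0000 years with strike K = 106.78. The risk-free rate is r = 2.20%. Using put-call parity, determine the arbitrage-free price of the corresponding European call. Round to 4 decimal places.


Answer: Call price = 10.8111

Derivation:
Put-call parity: C - P = S_0 * exp(-qT) - K * exp(-rT).
S_0 * exp(-qT) = 98.1300 * 0.99600799 = 97.73826399
K * exp(-rT) = 106.7800 * 0.95695396 = 102.18354358
C = P + S*exp(-qT) - K*exp(-rT)
C = 15.2564 + 97.73826399 - 102.18354358 = 10.8111


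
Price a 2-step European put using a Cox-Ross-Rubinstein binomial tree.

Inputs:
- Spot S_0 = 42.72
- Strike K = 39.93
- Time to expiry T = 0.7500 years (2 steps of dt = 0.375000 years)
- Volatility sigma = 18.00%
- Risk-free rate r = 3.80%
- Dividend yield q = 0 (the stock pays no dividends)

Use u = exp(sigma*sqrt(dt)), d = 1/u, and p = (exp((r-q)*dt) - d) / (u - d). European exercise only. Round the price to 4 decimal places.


dt = T/N = 0.375000
u = exp(sigma*sqrt(dt)) = 1.116532; d = 1/u = 0.895631
p = (exp((r-q)*dt) - d) / (u - d) = 0.537442
Discount per step: exp(-r*dt) = 0.985851
Stock lattice S(k, i) with i counting down-moves:
  k=0: S(0,0) = 42.7200
  k=1: S(1,0) = 47.6982; S(1,1) = 38.2613
  k=2: S(2,0) = 53.2566; S(2,1) = 42.7200; S(2,2) = 34.2680
Terminal payoffs V(N, i) = max(K - S_T, 0):
  V(2,0) = 0.000000; V(2,1) = 0.000000; V(2,2) = 5.661961
Backward induction: V(k, i) = exp(-r*dt) * [p * V(k+1, i) + (1-p) * V(k+1, i+1)].
  V(1,0) = exp(-r*dt) * [p*0.000000 + (1-p)*0.000000] = 0.000000
  V(1,1) = exp(-r*dt) * [p*0.000000 + (1-p)*5.661961] = 2.581932
  V(0,0) = exp(-r*dt) * [p*0.000000 + (1-p)*2.581932] = 1.177397

Answer: Price = V(0,0) = 1.1774


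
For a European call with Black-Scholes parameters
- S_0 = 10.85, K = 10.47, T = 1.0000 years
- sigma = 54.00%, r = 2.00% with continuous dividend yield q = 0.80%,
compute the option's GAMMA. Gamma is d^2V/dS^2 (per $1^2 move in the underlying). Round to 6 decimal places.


Answer: Gamma = 0.063350

Derivation:
d1 = 0.3582426946; d2 = -0.1817573054
phi(d1) = 0.3741466495; exp(-qT) = 0.9920319148; exp(-rT) = 0.9801986733
Gamma = exp(-qT) * phi(d1) / (S * sigma * sqrt(T)) = 0.9920319148 * 0.3741466495 / (10.8500 * 0.5400 * 1.0000000000) = 0.063350


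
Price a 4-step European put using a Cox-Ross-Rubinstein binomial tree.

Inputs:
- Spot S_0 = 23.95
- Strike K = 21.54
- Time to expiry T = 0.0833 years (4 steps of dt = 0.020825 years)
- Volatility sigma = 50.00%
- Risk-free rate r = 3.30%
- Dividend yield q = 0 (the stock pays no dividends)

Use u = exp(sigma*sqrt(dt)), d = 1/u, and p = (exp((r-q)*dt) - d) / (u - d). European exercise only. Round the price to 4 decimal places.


dt = T/N = 0.020825
u = exp(sigma*sqrt(dt)) = 1.074821; d = 1/u = 0.930387
p = (exp((r-q)*dt) - d) / (u - d) = 0.486729
Discount per step: exp(-r*dt) = 0.999313
Stock lattice S(k, i) with i counting down-moves:
  k=0: S(0,0) = 23.9500
  k=1: S(1,0) = 25.7420; S(1,1) = 22.2828
  k=2: S(2,0) = 27.6680; S(2,1) = 23.9500; S(2,2) = 20.7316
  k=3: S(3,0) = 29.7382; S(3,1) = 25.7420; S(3,2) = 22.2828; S(3,3) = 19.2884
  k=4: S(4,0) = 31.9632; S(4,1) = 27.6680; S(4,2) = 23.9500; S(4,3) = 20.7316; S(4,4) = 17.9457
Terminal payoffs V(N, i) = max(K - S_T, 0):
  V(4,0) = 0.000000; V(4,1) = 0.000000; V(4,2) = 0.000000; V(4,3) = 0.808389; V(4,4) = 3.594293
Backward induction: V(k, i) = exp(-r*dt) * [p * V(k+1, i) + (1-p) * V(k+1, i+1)].
  V(3,0) = exp(-r*dt) * [p*0.000000 + (1-p)*0.000000] = 0.000000
  V(3,1) = exp(-r*dt) * [p*0.000000 + (1-p)*0.000000] = 0.000000
  V(3,2) = exp(-r*dt) * [p*0.000000 + (1-p)*0.808389] = 0.414638
  V(3,3) = exp(-r*dt) * [p*0.808389 + (1-p)*3.594293] = 2.236775
  V(2,0) = exp(-r*dt) * [p*0.000000 + (1-p)*0.000000] = 0.000000
  V(2,1) = exp(-r*dt) * [p*0.000000 + (1-p)*0.414638] = 0.212675
  V(2,2) = exp(-r*dt) * [p*0.414638 + (1-p)*2.236775] = 1.348961
  V(1,0) = exp(-r*dt) * [p*0.000000 + (1-p)*0.212675] = 0.109085
  V(1,1) = exp(-r*dt) * [p*0.212675 + (1-p)*1.348961] = 0.795351
  V(0,0) = exp(-r*dt) * [p*0.109085 + (1-p)*0.795351] = 0.461009

Answer: Price = V(0,0) = 0.4610


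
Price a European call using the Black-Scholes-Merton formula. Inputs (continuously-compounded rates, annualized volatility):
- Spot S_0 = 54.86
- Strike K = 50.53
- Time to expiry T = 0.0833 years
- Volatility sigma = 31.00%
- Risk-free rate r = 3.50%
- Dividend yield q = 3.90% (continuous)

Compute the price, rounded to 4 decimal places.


d1 = (ln(S/K) + (r - q + 0.5*sigma^2) * T) / (sigma * sqrt(T)) = 0.95993400
d2 = d1 - sigma * sqrt(T) = 0.87046261
exp(-rT) = 0.99708875; exp(-qT) = 0.99675657
C = S_0 * exp(-qT) * N(d1) - K * exp(-rT) * N(d2)
N(d1) = 0.83145578; N(d2) = 0.80797618
C = 54.8600 * 0.99675657 * 0.83145578 - 50.5300 * 0.99708875 * 0.80797618 = 4.7575

Answer: Price = 4.7575


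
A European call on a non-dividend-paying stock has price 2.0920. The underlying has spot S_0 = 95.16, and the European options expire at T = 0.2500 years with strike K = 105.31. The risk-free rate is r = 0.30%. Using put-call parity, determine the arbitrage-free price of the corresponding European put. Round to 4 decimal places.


Put-call parity: C - P = S_0 * exp(-qT) - K * exp(-rT).
S_0 * exp(-qT) = 95.1600 * 1.00000000 = 95.16000000
K * exp(-rT) = 105.3100 * 0.99925028 = 105.23104711
P = C - S*exp(-qT) + K*exp(-rT)
P = 2.0920 - 95.16000000 + 105.23104711 = 12.1630

Answer: Put price = 12.1630


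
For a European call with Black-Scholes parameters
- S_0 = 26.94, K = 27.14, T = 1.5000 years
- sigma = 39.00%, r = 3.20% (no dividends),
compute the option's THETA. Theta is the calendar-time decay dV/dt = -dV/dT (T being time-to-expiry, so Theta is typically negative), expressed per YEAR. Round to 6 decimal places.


d1 = 0.3238319998; d2 = -0.1538185000
phi(d1) = 0.3785632492; exp(-qT) = 1.0000000000; exp(-rT) = 0.9531337871
Theta = -S*exp(-qT)*phi(d1)*sigma/(2*sqrt(T)) - r*K*exp(-rT)*N(d2) + q*S*exp(-qT)*N(d1)
N(d1) = 0.6269673859; N(d2) = 0.4388764233; sqrt(T) = 1.2247448714
Term 1 = -26.9400 * 1.0000000000 * 0.3785632492 * 0.3900 / (2 * 1.2247448714) = -1.6237719083
Term 2 = -0.0320 * 27.1400 * 0.9531337871 * 0.4388764233 = -0.3632920862
Term 3 = 0 (no dividend yield, q = 0)
Theta = -1.6237719083 + (-0.3632920862) + (0.0000000000) = -1.987064

Answer: Theta = -1.987064


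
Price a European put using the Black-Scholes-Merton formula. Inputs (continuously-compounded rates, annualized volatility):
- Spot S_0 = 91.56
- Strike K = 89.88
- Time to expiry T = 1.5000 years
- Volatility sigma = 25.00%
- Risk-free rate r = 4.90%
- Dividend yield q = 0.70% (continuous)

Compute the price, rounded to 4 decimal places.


Answer: Price = 7.4163

Derivation:
d1 = (ln(S/K) + (r - q + 0.5*sigma^2) * T) / (sigma * sqrt(T)) = 0.41933320
d2 = d1 - sigma * sqrt(T) = 0.11314699
exp(-rT) = 0.92913615; exp(-qT) = 0.98955493
P = K * exp(-rT) * N(-d2) - S_0 * exp(-qT) * N(-d1)
N(-d1) = 0.33748632; N(-d2) = 0.45495701
P = 89.8800 * 0.92913615 * 0.45495701 - 91.5600 * 0.98955493 * 0.33748632 = 7.4163


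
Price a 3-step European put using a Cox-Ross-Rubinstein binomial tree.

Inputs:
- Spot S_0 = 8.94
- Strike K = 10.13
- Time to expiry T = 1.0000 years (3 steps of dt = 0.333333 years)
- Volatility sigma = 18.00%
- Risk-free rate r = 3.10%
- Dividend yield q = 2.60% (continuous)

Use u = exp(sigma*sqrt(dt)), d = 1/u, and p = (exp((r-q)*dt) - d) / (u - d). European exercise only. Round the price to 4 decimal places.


dt = T/N = 0.333333
u = exp(sigma*sqrt(dt)) = 1.109515; d = 1/u = 0.901295
p = (exp((r-q)*dt) - d) / (u - d) = 0.482054
Discount per step: exp(-r*dt) = 0.989720
Stock lattice S(k, i) with i counting down-moves:
  k=0: S(0,0) = 8.9400
  k=1: S(1,0) = 9.9191; S(1,1) = 8.0576
  k=2: S(2,0) = 11.0054; S(2,1) = 8.9400; S(2,2) = 7.2622
  k=3: S(3,0) = 12.2106; S(3,1) = 9.9191; S(3,2) = 8.0576; S(3,3) = 6.5454
Terminal payoffs V(N, i) = max(K - S_T, 0):
  V(3,0) = 0.000000; V(3,1) = 0.210935; V(3,2) = 2.072426; V(3,3) = 3.584574
Backward induction: V(k, i) = exp(-r*dt) * [p * V(k+1, i) + (1-p) * V(k+1, i+1)].
  V(2,0) = exp(-r*dt) * [p*0.000000 + (1-p)*0.210935] = 0.108130
  V(2,1) = exp(-r*dt) * [p*0.210935 + (1-p)*2.072426] = 1.163008
  V(2,2) = exp(-r*dt) * [p*2.072426 + (1-p)*3.584574] = 2.826281
  V(1,0) = exp(-r*dt) * [p*0.108130 + (1-p)*1.163008] = 0.647772
  V(1,1) = exp(-r*dt) * [p*1.163008 + (1-p)*2.826281] = 2.003682
  V(0,0) = exp(-r*dt) * [p*0.647772 + (1-p)*2.003682] = 1.336182

Answer: Price = V(0,0) = 1.3362


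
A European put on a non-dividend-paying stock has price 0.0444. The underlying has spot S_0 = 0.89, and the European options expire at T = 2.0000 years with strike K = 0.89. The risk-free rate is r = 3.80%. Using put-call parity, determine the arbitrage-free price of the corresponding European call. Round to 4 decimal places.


Put-call parity: C - P = S_0 * exp(-qT) - K * exp(-rT).
S_0 * exp(-qT) = 0.8900 * 1.00000000 = 0.89000000
K * exp(-rT) = 0.8900 * 0.92681621 = 0.82486642
C = P + S*exp(-qT) - K*exp(-rT)
C = 0.0444 + 0.89000000 - 0.82486642 = 0.1095

Answer: Call price = 0.1095


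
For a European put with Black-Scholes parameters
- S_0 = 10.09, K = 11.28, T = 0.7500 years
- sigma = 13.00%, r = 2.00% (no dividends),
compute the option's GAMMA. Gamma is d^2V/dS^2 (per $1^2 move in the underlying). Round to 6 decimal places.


Answer: Gamma = 0.254869

Derivation:
d1 = -0.8007307452; d2 = -0.9133140477
phi(d1) = 0.2895221724; exp(-qT) = 1.0000000000; exp(-rT) = 0.9851119396
Gamma = exp(-qT) * phi(d1) / (S * sigma * sqrt(T)) = 1.0000000000 * 0.2895221724 / (10.0900 * 0.1300 * 0.8660254038) = 0.254869


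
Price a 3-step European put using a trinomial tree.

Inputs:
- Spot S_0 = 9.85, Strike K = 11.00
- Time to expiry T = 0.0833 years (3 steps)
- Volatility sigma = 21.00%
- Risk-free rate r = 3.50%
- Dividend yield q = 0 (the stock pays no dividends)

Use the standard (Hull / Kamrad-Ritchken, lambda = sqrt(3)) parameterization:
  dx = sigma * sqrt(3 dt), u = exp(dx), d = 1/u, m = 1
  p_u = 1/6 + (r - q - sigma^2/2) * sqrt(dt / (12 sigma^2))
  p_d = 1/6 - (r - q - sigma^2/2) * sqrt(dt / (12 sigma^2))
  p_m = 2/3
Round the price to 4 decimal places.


dt = T/N = 0.027767; dx = sigma*sqrt(3*dt) = 0.060610
u = exp(dx) = 1.062484; d = 1/u = 0.941191
p_u = 0.169633, p_m = 0.666667, p_d = 0.163700
Discount per step: exp(-r*dt) = 0.999029
Stock lattice S(k, j) with j the centered position index:
  k=0: S(0,+0) = 9.8500
  k=1: S(1,-1) = 9.2707; S(1,+0) = 9.8500; S(1,+1) = 10.4655
  k=2: S(2,-2) = 8.7255; S(2,-1) = 9.2707; S(2,+0) = 9.8500; S(2,+1) = 10.4655; S(2,+2) = 11.1194
  k=3: S(3,-3) = 8.2124; S(3,-2) = 8.7255; S(3,-1) = 9.2707; S(3,+0) = 9.8500; S(3,+1) = 10.4655; S(3,+2) = 11.1194; S(3,+3) = 11.8142
Terminal payoffs V(N, j) = max(K - S_T, 0):
  V(3,-3) = 2.787622; V(3,-2) = 2.274479; V(3,-1) = 1.729273; V(3,+0) = 1.150000; V(3,+1) = 0.534532; V(3,+2) = 0.000000; V(3,+3) = 0.000000
Backward induction: V(k, j) = exp(-r*dt) * [p_u * V(k+1, j+1) + p_m * V(k+1, j) + p_d * V(k+1, j-1)]
  V(2,-2) = exp(-r*dt) * [p_u*1.729273 + p_m*2.274479 + p_d*2.787622] = 2.263795
  V(2,-1) = exp(-r*dt) * [p_u*1.150000 + p_m*1.729273 + p_d*2.274479] = 1.718589
  V(2,+0) = exp(-r*dt) * [p_u*0.534532 + p_m*1.150000 + p_d*1.729273] = 1.139316
  V(2,+1) = exp(-r*dt) * [p_u*0.000000 + p_m*0.534532 + p_d*1.150000] = 0.544081
  V(2,+2) = exp(-r*dt) * [p_u*0.000000 + p_m*0.000000 + p_d*0.534532] = 0.087418
  V(1,-1) = exp(-r*dt) * [p_u*1.139316 + p_m*1.718589 + p_d*2.263795] = 1.707915
  V(1,+0) = exp(-r*dt) * [p_u*0.544081 + p_m*1.139316 + p_d*1.718589] = 1.132071
  V(1,+1) = exp(-r*dt) * [p_u*0.087418 + p_m*0.544081 + p_d*1.139316] = 0.563508
  V(0,+0) = exp(-r*dt) * [p_u*0.563508 + p_m*1.132071 + p_d*1.707915] = 1.128792

Answer: Price = V(0,0) = 1.1288


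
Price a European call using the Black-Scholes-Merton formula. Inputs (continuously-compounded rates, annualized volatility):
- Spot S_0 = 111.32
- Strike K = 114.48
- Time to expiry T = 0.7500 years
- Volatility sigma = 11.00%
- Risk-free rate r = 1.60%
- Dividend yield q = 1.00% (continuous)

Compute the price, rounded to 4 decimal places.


d1 = (ln(S/K) + (r - q + 0.5*sigma^2) * T) / (sigma * sqrt(T)) = -0.19896224
d2 = d1 - sigma * sqrt(T) = -0.29422503
exp(-rT) = 0.98807171; exp(-qT) = 0.99252805
C = S_0 * exp(-qT) * N(d1) - K * exp(-rT) * N(d2)
N(d1) = 0.42114614; N(d2) = 0.38429298
C = 111.3200 * 0.99252805 * 0.42114614 - 114.4800 * 0.98807171 * 0.38429298 = 3.0626

Answer: Price = 3.0626


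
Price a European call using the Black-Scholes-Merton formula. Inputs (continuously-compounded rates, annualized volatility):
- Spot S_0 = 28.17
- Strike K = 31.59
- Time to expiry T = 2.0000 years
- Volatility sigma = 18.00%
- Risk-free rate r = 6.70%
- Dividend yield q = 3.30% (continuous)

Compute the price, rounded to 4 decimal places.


Answer: Price = 2.1512

Derivation:
d1 = (ln(S/K) + (r - q + 0.5*sigma^2) * T) / (sigma * sqrt(T)) = -0.05571622
d2 = d1 - sigma * sqrt(T) = -0.31027466
exp(-rT) = 0.87459006; exp(-qT) = 0.93613086
C = S_0 * exp(-qT) * N(d1) - K * exp(-rT) * N(d2)
N(d1) = 0.47778394; N(d2) = 0.37817605
C = 28.1700 * 0.93613086 * 0.47778394 - 31.5900 * 0.87459006 * 0.37817605 = 2.1512


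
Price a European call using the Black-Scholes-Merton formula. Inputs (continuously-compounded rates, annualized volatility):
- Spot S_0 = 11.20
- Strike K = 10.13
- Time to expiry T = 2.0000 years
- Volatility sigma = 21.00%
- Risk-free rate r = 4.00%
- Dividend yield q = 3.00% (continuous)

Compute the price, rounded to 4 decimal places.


d1 = (ln(S/K) + (r - q + 0.5*sigma^2) * T) / (sigma * sqrt(T)) = 0.55394227
d2 = d1 - sigma * sqrt(T) = 0.25695742
exp(-rT) = 0.92311635; exp(-qT) = 0.94176453
C = S_0 * exp(-qT) * N(d1) - K * exp(-rT) * N(d2)
N(d1) = 0.71019082; N(d2) = 0.60139418
C = 11.2000 * 0.94176453 * 0.71019082 - 10.1300 * 0.92311635 * 0.60139418 = 1.8672

Answer: Price = 1.8672


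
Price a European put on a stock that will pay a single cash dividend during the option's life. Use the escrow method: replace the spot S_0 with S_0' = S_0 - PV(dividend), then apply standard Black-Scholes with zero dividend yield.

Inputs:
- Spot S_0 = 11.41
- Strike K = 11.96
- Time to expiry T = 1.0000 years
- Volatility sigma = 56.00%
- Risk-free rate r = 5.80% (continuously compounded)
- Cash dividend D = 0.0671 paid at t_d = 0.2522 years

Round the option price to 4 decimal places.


Answer: Price = 2.4664

Derivation:
PV(D) = D * exp(-r * t_d) = 0.0671 * 0.98547886 = 0.06612563
S_0' = S_0 - PV(D) = 11.4100 - 0.06612563 = 11.34387437
d1 = (ln(S_0'/K) + (r + sigma^2/2)*T) / (sigma*sqrt(T)) = 0.28912526
d2 = d1 - sigma*sqrt(T) = -0.27087474
exp(-rT) = 0.94364995
N(-d1) = 0.38624276; N(-d2) = 0.60675631
P = K * exp(-rT) * N(-d2) - S_0' * N(-d1) = 11.9600 * 0.94364995 * 0.60675631 - 11.34387437 * 0.38624276 = 2.4664


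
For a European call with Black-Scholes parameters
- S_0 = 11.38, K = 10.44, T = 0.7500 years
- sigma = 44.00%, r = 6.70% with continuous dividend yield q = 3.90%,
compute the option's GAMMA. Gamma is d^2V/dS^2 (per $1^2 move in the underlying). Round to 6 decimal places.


Answer: Gamma = 0.079933

Derivation:
d1 = 0.4718863417; d2 = 0.0908351641
phi(d1) = 0.3569081215; exp(-qT) = 0.9711736407; exp(-rT) = 0.9509916469
Gamma = exp(-qT) * phi(d1) / (S * sigma * sqrt(T)) = 0.9711736407 * 0.3569081215 / (11.3800 * 0.4400 * 0.8660254038) = 0.079933


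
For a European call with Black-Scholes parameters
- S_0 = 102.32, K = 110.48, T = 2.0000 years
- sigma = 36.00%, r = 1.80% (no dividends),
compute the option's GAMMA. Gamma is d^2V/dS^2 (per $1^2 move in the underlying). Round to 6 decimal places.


d1 = 0.1745584388; d2 = -0.3345584437
phi(d1) = 0.3929103314; exp(-qT) = 1.0000000000; exp(-rT) = 0.9646402935
Gamma = exp(-qT) * phi(d1) / (S * sigma * sqrt(T)) = 1.0000000000 * 0.3929103314 / (102.3200 * 0.3600 * 1.4142135624) = 0.007543

Answer: Gamma = 0.007543


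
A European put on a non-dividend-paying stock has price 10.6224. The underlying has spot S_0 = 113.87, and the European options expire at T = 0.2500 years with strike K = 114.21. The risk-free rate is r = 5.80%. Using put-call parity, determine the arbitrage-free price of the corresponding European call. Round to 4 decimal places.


Answer: Call price = 11.9265

Derivation:
Put-call parity: C - P = S_0 * exp(-qT) - K * exp(-rT).
S_0 * exp(-qT) = 113.8700 * 1.00000000 = 113.87000000
K * exp(-rT) = 114.2100 * 0.98560462 = 112.56590351
C = P + S*exp(-qT) - K*exp(-rT)
C = 10.6224 + 113.87000000 - 112.56590351 = 11.9265


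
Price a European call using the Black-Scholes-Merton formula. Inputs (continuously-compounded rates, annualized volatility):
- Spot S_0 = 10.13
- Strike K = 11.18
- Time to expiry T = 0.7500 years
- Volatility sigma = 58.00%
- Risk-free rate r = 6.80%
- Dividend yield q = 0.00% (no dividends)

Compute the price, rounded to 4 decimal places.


d1 = (ln(S/K) + (r - q + 0.5*sigma^2) * T) / (sigma * sqrt(T)) = 0.15633222
d2 = d1 - sigma * sqrt(T) = -0.34596251
exp(-rT) = 0.95027867; exp(-qT) = 1.00000000
C = S_0 * exp(-qT) * N(d1) - K * exp(-rT) * N(d2)
N(d1) = 0.56211442; N(d2) = 0.36468544
C = 10.1300 * 1.00000000 * 0.56211442 - 11.1800 * 0.95027867 * 0.36468544 = 1.8198

Answer: Price = 1.8198


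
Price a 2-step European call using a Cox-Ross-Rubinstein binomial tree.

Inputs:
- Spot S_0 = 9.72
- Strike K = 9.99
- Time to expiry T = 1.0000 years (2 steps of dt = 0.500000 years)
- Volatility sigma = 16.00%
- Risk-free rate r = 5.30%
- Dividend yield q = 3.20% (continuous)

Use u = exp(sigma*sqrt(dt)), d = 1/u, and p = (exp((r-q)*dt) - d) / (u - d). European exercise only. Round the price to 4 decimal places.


Answer: Price = V(0,0) = 0.5600

Derivation:
dt = T/N = 0.500000
u = exp(sigma*sqrt(dt)) = 1.119785; d = 1/u = 0.893028
p = (exp((r-q)*dt) - d) / (u - d) = 0.518295
Discount per step: exp(-r*dt) = 0.973848
Stock lattice S(k, i) with i counting down-moves:
  k=0: S(0,0) = 9.7200
  k=1: S(1,0) = 10.8843; S(1,1) = 8.6802
  k=2: S(2,0) = 12.1881; S(2,1) = 9.7200; S(2,2) = 7.7517
Terminal payoffs V(N, i) = max(S_T - K, 0):
  V(2,0) = 2.198097; V(2,1) = 0.000000; V(2,2) = 0.000000
Backward induction: V(k, i) = exp(-r*dt) * [p * V(k+1, i) + (1-p) * V(k+1, i+1)].
  V(1,0) = exp(-r*dt) * [p*2.198097 + (1-p)*0.000000] = 1.109468
  V(1,1) = exp(-r*dt) * [p*0.000000 + (1-p)*0.000000] = 0.000000
  V(0,0) = exp(-r*dt) * [p*1.109468 + (1-p)*0.000000] = 0.559993


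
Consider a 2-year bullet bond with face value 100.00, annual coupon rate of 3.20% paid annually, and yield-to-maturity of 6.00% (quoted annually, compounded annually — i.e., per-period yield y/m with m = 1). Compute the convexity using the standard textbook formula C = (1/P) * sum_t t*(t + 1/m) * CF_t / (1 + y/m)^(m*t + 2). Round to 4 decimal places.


Answer: Convexity = 5.2267

Derivation:
Coupon per period c = face * coupon_rate / m = 3.200000
Periods per year m = 1; per-period yield y/m = 0.060000
Number of cashflows N = 2
Cashflows (t years, CF_t, discount factor 1/(1+y/m)^(m*t), PV):
  t = 1.0000: CF_t = 3.200000, DF = 0.943396, PV = 3.018868
  t = 2.0000: CF_t = 103.200000, DF = 0.889996, PV = 91.847633
Price P = sum_t PV_t = 94.866501
Convexity numerator sum_t t*(t + 1/m) * CF_t / (1+y/m)^(m*t + 2):
  t = 1.0000: term = 5.373563
  t = 2.0000: term = 490.464396
Convexity = (1/P) * sum = 495.837960 / 94.866501 = 5.226692


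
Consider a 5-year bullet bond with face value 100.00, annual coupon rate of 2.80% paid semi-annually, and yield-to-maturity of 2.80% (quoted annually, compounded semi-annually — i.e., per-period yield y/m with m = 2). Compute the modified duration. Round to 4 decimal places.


Answer: Modified duration = 4.6356

Derivation:
Coupon per period c = face * coupon_rate / m = 1.400000
Periods per year m = 2; per-period yield y/m = 0.014000
Number of cashflows N = 10
Cashflows (t years, CF_t, discount factor 1/(1+y/m)^(m*t), PV):
  t = 0.5000: CF_t = 1.400000, DF = 0.986193, PV = 1.380671
  t = 1.0000: CF_t = 1.400000, DF = 0.972577, PV = 1.361608
  t = 1.5000: CF_t = 1.400000, DF = 0.959149, PV = 1.342809
  t = 2.0000: CF_t = 1.400000, DF = 0.945906, PV = 1.324269
  t = 2.5000: CF_t = 1.400000, DF = 0.932847, PV = 1.305985
  t = 3.0000: CF_t = 1.400000, DF = 0.919967, PV = 1.287954
  t = 3.5000: CF_t = 1.400000, DF = 0.907265, PV = 1.270171
  t = 4.0000: CF_t = 1.400000, DF = 0.894739, PV = 1.252635
  t = 4.5000: CF_t = 1.400000, DF = 0.882386, PV = 1.235340
  t = 5.0000: CF_t = 101.400000, DF = 0.870203, PV = 88.238559
Price P = sum_t PV_t = 100.000000
First compute Macaulay numerator sum_t t * PV_t:
  t * PV_t at t = 0.5000: 0.690335
  t * PV_t at t = 1.0000: 1.361608
  t * PV_t at t = 1.5000: 2.014213
  t * PV_t at t = 2.0000: 2.648538
  t * PV_t at t = 2.5000: 3.264963
  t * PV_t at t = 3.0000: 3.863862
  t * PV_t at t = 3.5000: 4.445600
  t * PV_t at t = 4.0000: 5.010538
  t * PV_t at t = 4.5000: 5.559029
  t * PV_t at t = 5.0000: 441.192793
Macaulay duration D = 470.051480 / 100.000000 = 4.700515
Modified duration = D / (1 + y/m) = 4.700515 / (1 + 0.014000) = 4.635616


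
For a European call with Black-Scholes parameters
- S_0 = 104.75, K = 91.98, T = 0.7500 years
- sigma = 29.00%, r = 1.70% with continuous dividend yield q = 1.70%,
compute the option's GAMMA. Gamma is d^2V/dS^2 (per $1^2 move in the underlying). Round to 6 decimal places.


d1 = 0.6432195510; d2 = 0.3920721839
phi(d1) = 0.3243914775; exp(-qT) = 0.9873309369; exp(-rT) = 0.9873309369
Gamma = exp(-qT) * phi(d1) / (S * sigma * sqrt(T)) = 0.9873309369 * 0.3243914775 / (104.7500 * 0.2900 * 0.8660254038) = 0.012174

Answer: Gamma = 0.012174


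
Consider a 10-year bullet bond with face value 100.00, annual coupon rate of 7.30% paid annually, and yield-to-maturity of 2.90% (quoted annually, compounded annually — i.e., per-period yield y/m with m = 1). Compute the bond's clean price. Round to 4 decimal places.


Answer: Price = 137.7252

Derivation:
Coupon per period c = face * coupon_rate / m = 7.300000
Periods per year m = 1; per-period yield y/m = 0.029000
Number of cashflows N = 10
Cashflows (t years, CF_t, discount factor 1/(1+y/m)^(m*t), PV):
  t = 1.0000: CF_t = 7.300000, DF = 0.971817, PV = 7.094266
  t = 2.0000: CF_t = 7.300000, DF = 0.944429, PV = 6.894331
  t = 3.0000: CF_t = 7.300000, DF = 0.917812, PV = 6.700030
  t = 4.0000: CF_t = 7.300000, DF = 0.891946, PV = 6.511205
  t = 5.0000: CF_t = 7.300000, DF = 0.866808, PV = 6.327702
  t = 6.0000: CF_t = 7.300000, DF = 0.842379, PV = 6.149370
  t = 7.0000: CF_t = 7.300000, DF = 0.818639, PV = 5.976064
  t = 8.0000: CF_t = 7.300000, DF = 0.795567, PV = 5.807642
  t = 9.0000: CF_t = 7.300000, DF = 0.773146, PV = 5.643967
  t = 10.0000: CF_t = 107.300000, DF = 0.751357, PV = 80.620590
Price P = sum_t PV_t = 137.725167


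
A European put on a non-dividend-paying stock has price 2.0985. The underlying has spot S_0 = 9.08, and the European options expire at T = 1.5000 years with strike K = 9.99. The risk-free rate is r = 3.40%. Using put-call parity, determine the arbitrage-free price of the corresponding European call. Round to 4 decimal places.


Put-call parity: C - P = S_0 * exp(-qT) - K * exp(-rT).
S_0 * exp(-qT) = 9.0800 * 1.00000000 = 9.08000000
K * exp(-rT) = 9.9900 * 0.95027867 = 9.49328392
C = P + S*exp(-qT) - K*exp(-rT)
C = 2.0985 + 9.08000000 - 9.49328392 = 1.6852

Answer: Call price = 1.6852


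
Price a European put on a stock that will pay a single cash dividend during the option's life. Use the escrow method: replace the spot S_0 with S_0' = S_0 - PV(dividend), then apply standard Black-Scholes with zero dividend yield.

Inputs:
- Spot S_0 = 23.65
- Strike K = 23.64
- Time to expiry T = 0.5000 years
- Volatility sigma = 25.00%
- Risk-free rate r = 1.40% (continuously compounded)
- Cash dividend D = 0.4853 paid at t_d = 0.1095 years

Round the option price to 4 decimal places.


PV(D) = D * exp(-r * t_d) = 0.4853 * 0.99846817 = 0.48455661
S_0' = S_0 - PV(D) = 23.6500 - 0.48455661 = 23.16544339
d1 = (ln(S_0'/K) + (r + sigma^2/2)*T) / (sigma*sqrt(T)) = 0.01327362
d2 = d1 - sigma*sqrt(T) = -0.16350307
exp(-rT) = 0.99302444
N(-d1) = 0.49470475; N(-d2) = 0.56493882
P = K * exp(-rT) * N(-d2) - S_0' * N(-d1) = 23.6400 * 0.99302444 * 0.56493882 - 23.16544339 * 0.49470475 = 1.8019

Answer: Price = 1.8019


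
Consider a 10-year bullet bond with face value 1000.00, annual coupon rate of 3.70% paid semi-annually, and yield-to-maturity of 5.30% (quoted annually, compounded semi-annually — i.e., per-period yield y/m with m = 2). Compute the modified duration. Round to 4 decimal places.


Answer: Modified duration = 8.1048

Derivation:
Coupon per period c = face * coupon_rate / m = 18.500000
Periods per year m = 2; per-period yield y/m = 0.026500
Number of cashflows N = 20
Cashflows (t years, CF_t, discount factor 1/(1+y/m)^(m*t), PV):
  t = 0.5000: CF_t = 18.500000, DF = 0.974184, PV = 18.022406
  t = 1.0000: CF_t = 18.500000, DF = 0.949035, PV = 17.557142
  t = 1.5000: CF_t = 18.500000, DF = 0.924535, PV = 17.103889
  t = 2.0000: CF_t = 18.500000, DF = 0.900667, PV = 16.662337
  t = 2.5000: CF_t = 18.500000, DF = 0.877415, PV = 16.232184
  t = 3.0000: CF_t = 18.500000, DF = 0.854764, PV = 15.813136
  t = 3.5000: CF_t = 18.500000, DF = 0.832698, PV = 15.404906
  t = 4.0000: CF_t = 18.500000, DF = 0.811201, PV = 15.007215
  t = 4.5000: CF_t = 18.500000, DF = 0.790259, PV = 14.619790
  t = 5.0000: CF_t = 18.500000, DF = 0.769858, PV = 14.242368
  t = 5.5000: CF_t = 18.500000, DF = 0.749983, PV = 13.874688
  t = 6.0000: CF_t = 18.500000, DF = 0.730622, PV = 13.516501
  t = 6.5000: CF_t = 18.500000, DF = 0.711760, PV = 13.167561
  t = 7.0000: CF_t = 18.500000, DF = 0.693385, PV = 12.827629
  t = 7.5000: CF_t = 18.500000, DF = 0.675485, PV = 12.496472
  t = 8.0000: CF_t = 18.500000, DF = 0.658047, PV = 12.173865
  t = 8.5000: CF_t = 18.500000, DF = 0.641059, PV = 11.859586
  t = 9.0000: CF_t = 18.500000, DF = 0.624509, PV = 11.553420
  t = 9.5000: CF_t = 18.500000, DF = 0.608387, PV = 11.255158
  t = 10.0000: CF_t = 1018.500000, DF = 0.592681, PV = 603.645489
Price P = sum_t PV_t = 877.035741
First compute Macaulay numerator sum_t t * PV_t:
  t * PV_t at t = 0.5000: 9.011203
  t * PV_t at t = 1.0000: 17.557142
  t * PV_t at t = 1.5000: 25.655833
  t * PV_t at t = 2.0000: 33.324674
  t * PV_t at t = 2.5000: 40.580460
  t * PV_t at t = 3.0000: 47.439408
  t * PV_t at t = 3.5000: 53.917171
  t * PV_t at t = 4.0000: 60.028859
  t * PV_t at t = 4.5000: 65.789057
  t * PV_t at t = 5.0000: 71.211838
  t * PV_t at t = 5.5000: 76.310786
  t * PV_t at t = 6.0000: 81.099007
  t * PV_t at t = 6.5000: 85.589145
  t * PV_t at t = 7.0000: 89.793400
  t * PV_t at t = 7.5000: 93.723541
  t * PV_t at t = 8.0000: 97.390917
  t * PV_t at t = 8.5000: 100.806478
  t * PV_t at t = 9.0000: 103.980780
  t * PV_t at t = 9.5000: 106.924004
  t * PV_t at t = 10.0000: 6036.454885
Macaulay duration D = 7296.588588 / 877.035741 = 8.319602
Modified duration = D / (1 + y/m) = 8.319602 / (1 + 0.026500) = 8.104824
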